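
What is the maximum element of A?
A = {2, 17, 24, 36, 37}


Set A = {2, 17, 24, 36, 37}
Elements in ascending order: 2, 17, 24, 36, 37
The largest element is 37.

37


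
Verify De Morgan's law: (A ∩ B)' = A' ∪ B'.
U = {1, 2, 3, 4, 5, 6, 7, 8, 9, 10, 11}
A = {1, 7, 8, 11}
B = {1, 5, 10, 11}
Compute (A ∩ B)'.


U = {1, 2, 3, 4, 5, 6, 7, 8, 9, 10, 11}
A = {1, 7, 8, 11}, B = {1, 5, 10, 11}
A ∩ B = {1, 11}
(A ∩ B)' = U \ (A ∩ B) = {2, 3, 4, 5, 6, 7, 8, 9, 10}
Verification via A' ∪ B': A' = {2, 3, 4, 5, 6, 9, 10}, B' = {2, 3, 4, 6, 7, 8, 9}
A' ∪ B' = {2, 3, 4, 5, 6, 7, 8, 9, 10} ✓

{2, 3, 4, 5, 6, 7, 8, 9, 10}


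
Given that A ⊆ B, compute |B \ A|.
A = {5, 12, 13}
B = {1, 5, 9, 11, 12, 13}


Set A = {5, 12, 13}, |A| = 3
Set B = {1, 5, 9, 11, 12, 13}, |B| = 6
Since A ⊆ B: B \ A = {1, 9, 11}
|B| - |A| = 6 - 3 = 3

3


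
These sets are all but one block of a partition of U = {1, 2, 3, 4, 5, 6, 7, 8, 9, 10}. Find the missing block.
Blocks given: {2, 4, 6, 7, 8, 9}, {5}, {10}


U = {1, 2, 3, 4, 5, 6, 7, 8, 9, 10}
Shown blocks: {2, 4, 6, 7, 8, 9}, {5}, {10}
A partition's blocks are pairwise disjoint and cover U, so the missing block = U \ (union of shown blocks).
Union of shown blocks: {2, 4, 5, 6, 7, 8, 9, 10}
Missing block = U \ (union) = {1, 3}

{1, 3}


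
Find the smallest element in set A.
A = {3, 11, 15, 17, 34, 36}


Set A = {3, 11, 15, 17, 34, 36}
Elements in ascending order: 3, 11, 15, 17, 34, 36
The smallest element is 3.

3


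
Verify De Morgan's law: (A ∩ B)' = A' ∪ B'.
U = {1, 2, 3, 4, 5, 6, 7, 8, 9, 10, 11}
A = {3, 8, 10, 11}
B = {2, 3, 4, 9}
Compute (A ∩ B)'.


U = {1, 2, 3, 4, 5, 6, 7, 8, 9, 10, 11}
A = {3, 8, 10, 11}, B = {2, 3, 4, 9}
A ∩ B = {3}
(A ∩ B)' = U \ (A ∩ B) = {1, 2, 4, 5, 6, 7, 8, 9, 10, 11}
Verification via A' ∪ B': A' = {1, 2, 4, 5, 6, 7, 9}, B' = {1, 5, 6, 7, 8, 10, 11}
A' ∪ B' = {1, 2, 4, 5, 6, 7, 8, 9, 10, 11} ✓

{1, 2, 4, 5, 6, 7, 8, 9, 10, 11}


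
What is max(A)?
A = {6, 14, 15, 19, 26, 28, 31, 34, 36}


Set A = {6, 14, 15, 19, 26, 28, 31, 34, 36}
Elements in ascending order: 6, 14, 15, 19, 26, 28, 31, 34, 36
The largest element is 36.

36


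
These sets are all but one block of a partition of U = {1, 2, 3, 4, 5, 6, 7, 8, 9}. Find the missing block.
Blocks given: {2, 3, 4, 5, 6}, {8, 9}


U = {1, 2, 3, 4, 5, 6, 7, 8, 9}
Shown blocks: {2, 3, 4, 5, 6}, {8, 9}
A partition's blocks are pairwise disjoint and cover U, so the missing block = U \ (union of shown blocks).
Union of shown blocks: {2, 3, 4, 5, 6, 8, 9}
Missing block = U \ (union) = {1, 7}

{1, 7}


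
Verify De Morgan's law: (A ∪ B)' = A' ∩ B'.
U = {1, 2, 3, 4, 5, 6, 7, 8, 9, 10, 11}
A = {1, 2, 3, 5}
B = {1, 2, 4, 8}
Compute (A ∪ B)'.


U = {1, 2, 3, 4, 5, 6, 7, 8, 9, 10, 11}
A = {1, 2, 3, 5}, B = {1, 2, 4, 8}
A ∪ B = {1, 2, 3, 4, 5, 8}
(A ∪ B)' = U \ (A ∪ B) = {6, 7, 9, 10, 11}
Verification via A' ∩ B': A' = {4, 6, 7, 8, 9, 10, 11}, B' = {3, 5, 6, 7, 9, 10, 11}
A' ∩ B' = {6, 7, 9, 10, 11} ✓

{6, 7, 9, 10, 11}


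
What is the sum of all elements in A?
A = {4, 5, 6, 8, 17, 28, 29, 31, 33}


Set A = {4, 5, 6, 8, 17, 28, 29, 31, 33}
Sum = 4 + 5 + 6 + 8 + 17 + 28 + 29 + 31 + 33 = 161

161


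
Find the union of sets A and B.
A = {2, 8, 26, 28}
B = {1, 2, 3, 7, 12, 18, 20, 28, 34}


Set A = {2, 8, 26, 28}
Set B = {1, 2, 3, 7, 12, 18, 20, 28, 34}
A ∪ B includes all elements in either set.
Elements from A: {2, 8, 26, 28}
Elements from B not already included: {1, 3, 7, 12, 18, 20, 34}
A ∪ B = {1, 2, 3, 7, 8, 12, 18, 20, 26, 28, 34}

{1, 2, 3, 7, 8, 12, 18, 20, 26, 28, 34}


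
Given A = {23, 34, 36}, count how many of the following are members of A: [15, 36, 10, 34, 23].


Set A = {23, 34, 36}
Candidates: [15, 36, 10, 34, 23]
Check each candidate:
15 ∉ A, 36 ∈ A, 10 ∉ A, 34 ∈ A, 23 ∈ A
Count of candidates in A: 3

3


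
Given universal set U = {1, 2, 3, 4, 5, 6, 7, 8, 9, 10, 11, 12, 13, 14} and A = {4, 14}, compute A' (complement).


Universal set U = {1, 2, 3, 4, 5, 6, 7, 8, 9, 10, 11, 12, 13, 14}
Set A = {4, 14}
A' = U \ A = elements in U but not in A
Checking each element of U:
1 (not in A, include), 2 (not in A, include), 3 (not in A, include), 4 (in A, exclude), 5 (not in A, include), 6 (not in A, include), 7 (not in A, include), 8 (not in A, include), 9 (not in A, include), 10 (not in A, include), 11 (not in A, include), 12 (not in A, include), 13 (not in A, include), 14 (in A, exclude)
A' = {1, 2, 3, 5, 6, 7, 8, 9, 10, 11, 12, 13}

{1, 2, 3, 5, 6, 7, 8, 9, 10, 11, 12, 13}


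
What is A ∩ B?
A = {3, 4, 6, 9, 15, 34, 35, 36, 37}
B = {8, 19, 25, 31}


Set A = {3, 4, 6, 9, 15, 34, 35, 36, 37}
Set B = {8, 19, 25, 31}
A ∩ B includes only elements in both sets.
Check each element of A against B:
3 ✗, 4 ✗, 6 ✗, 9 ✗, 15 ✗, 34 ✗, 35 ✗, 36 ✗, 37 ✗
A ∩ B = {}

{}


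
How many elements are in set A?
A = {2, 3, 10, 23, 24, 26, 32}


Set A = {2, 3, 10, 23, 24, 26, 32}
Listing elements: 2, 3, 10, 23, 24, 26, 32
Counting: 7 elements
|A| = 7

7


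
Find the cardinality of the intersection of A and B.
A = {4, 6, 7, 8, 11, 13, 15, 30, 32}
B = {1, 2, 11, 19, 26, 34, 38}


Set A = {4, 6, 7, 8, 11, 13, 15, 30, 32}
Set B = {1, 2, 11, 19, 26, 34, 38}
A ∩ B = {11}
|A ∩ B| = 1

1


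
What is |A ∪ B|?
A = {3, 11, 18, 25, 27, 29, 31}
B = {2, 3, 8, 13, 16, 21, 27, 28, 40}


Set A = {3, 11, 18, 25, 27, 29, 31}, |A| = 7
Set B = {2, 3, 8, 13, 16, 21, 27, 28, 40}, |B| = 9
A ∩ B = {3, 27}, |A ∩ B| = 2
|A ∪ B| = |A| + |B| - |A ∩ B| = 7 + 9 - 2 = 14

14


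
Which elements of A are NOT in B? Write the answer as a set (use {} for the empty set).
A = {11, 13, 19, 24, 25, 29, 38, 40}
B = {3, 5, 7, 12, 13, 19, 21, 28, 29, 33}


Set A = {11, 13, 19, 24, 25, 29, 38, 40}
Set B = {3, 5, 7, 12, 13, 19, 21, 28, 29, 33}
Check each element of A against B:
11 ∉ B (include), 13 ∈ B, 19 ∈ B, 24 ∉ B (include), 25 ∉ B (include), 29 ∈ B, 38 ∉ B (include), 40 ∉ B (include)
Elements of A not in B: {11, 24, 25, 38, 40}

{11, 24, 25, 38, 40}


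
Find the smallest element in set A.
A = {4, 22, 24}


Set A = {4, 22, 24}
Elements in ascending order: 4, 22, 24
The smallest element is 4.

4


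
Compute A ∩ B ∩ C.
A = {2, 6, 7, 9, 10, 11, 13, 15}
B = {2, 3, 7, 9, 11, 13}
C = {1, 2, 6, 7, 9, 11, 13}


Set A = {2, 6, 7, 9, 10, 11, 13, 15}
Set B = {2, 3, 7, 9, 11, 13}
Set C = {1, 2, 6, 7, 9, 11, 13}
First, A ∩ B = {2, 7, 9, 11, 13}
Then, (A ∩ B) ∩ C = {2, 7, 9, 11, 13}

{2, 7, 9, 11, 13}


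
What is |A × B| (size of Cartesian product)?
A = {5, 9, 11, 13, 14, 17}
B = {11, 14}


Set A = {5, 9, 11, 13, 14, 17} has 6 elements.
Set B = {11, 14} has 2 elements.
|A × B| = |A| × |B| = 6 × 2 = 12

12


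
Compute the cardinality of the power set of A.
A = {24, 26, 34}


Set A = {24, 26, 34}
|A| = 3
The power set P(A) contains all subsets of A.
|P(A)| = 2^|A| = 2^3 = 8

8


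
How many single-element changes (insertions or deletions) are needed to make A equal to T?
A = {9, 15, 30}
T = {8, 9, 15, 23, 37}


Set A = {9, 15, 30}
Set T = {8, 9, 15, 23, 37}
Elements to remove from A (in A, not in T): {30} → 1 removals
Elements to add to A (in T, not in A): {8, 23, 37} → 3 additions
Total edits = 1 + 3 = 4

4


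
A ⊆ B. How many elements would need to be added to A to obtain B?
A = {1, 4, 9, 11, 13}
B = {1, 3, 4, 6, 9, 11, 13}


Set A = {1, 4, 9, 11, 13}, |A| = 5
Set B = {1, 3, 4, 6, 9, 11, 13}, |B| = 7
Since A ⊆ B: B \ A = {3, 6}
|B| - |A| = 7 - 5 = 2

2


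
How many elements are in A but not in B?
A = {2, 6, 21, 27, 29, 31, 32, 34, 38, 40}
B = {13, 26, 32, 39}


Set A = {2, 6, 21, 27, 29, 31, 32, 34, 38, 40}
Set B = {13, 26, 32, 39}
A \ B = {2, 6, 21, 27, 29, 31, 34, 38, 40}
|A \ B| = 9

9


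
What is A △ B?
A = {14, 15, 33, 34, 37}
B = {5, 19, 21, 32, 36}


Set A = {14, 15, 33, 34, 37}
Set B = {5, 19, 21, 32, 36}
A △ B = (A \ B) ∪ (B \ A)
Elements in A but not B: {14, 15, 33, 34, 37}
Elements in B but not A: {5, 19, 21, 32, 36}
A △ B = {5, 14, 15, 19, 21, 32, 33, 34, 36, 37}

{5, 14, 15, 19, 21, 32, 33, 34, 36, 37}


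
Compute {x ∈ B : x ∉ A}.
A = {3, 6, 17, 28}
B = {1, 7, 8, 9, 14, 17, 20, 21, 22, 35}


Set A = {3, 6, 17, 28}
Set B = {1, 7, 8, 9, 14, 17, 20, 21, 22, 35}
Check each element of B against A:
1 ∉ A (include), 7 ∉ A (include), 8 ∉ A (include), 9 ∉ A (include), 14 ∉ A (include), 17 ∈ A, 20 ∉ A (include), 21 ∉ A (include), 22 ∉ A (include), 35 ∉ A (include)
Elements of B not in A: {1, 7, 8, 9, 14, 20, 21, 22, 35}

{1, 7, 8, 9, 14, 20, 21, 22, 35}


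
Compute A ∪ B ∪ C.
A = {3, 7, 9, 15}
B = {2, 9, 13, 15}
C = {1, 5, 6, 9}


Set A = {3, 7, 9, 15}
Set B = {2, 9, 13, 15}
Set C = {1, 5, 6, 9}
First, A ∪ B = {2, 3, 7, 9, 13, 15}
Then, (A ∪ B) ∪ C = {1, 2, 3, 5, 6, 7, 9, 13, 15}

{1, 2, 3, 5, 6, 7, 9, 13, 15}


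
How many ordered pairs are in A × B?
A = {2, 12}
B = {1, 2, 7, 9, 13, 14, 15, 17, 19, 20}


Set A = {2, 12} has 2 elements.
Set B = {1, 2, 7, 9, 13, 14, 15, 17, 19, 20} has 10 elements.
|A × B| = |A| × |B| = 2 × 10 = 20

20


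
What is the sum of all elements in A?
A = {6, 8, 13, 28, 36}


Set A = {6, 8, 13, 28, 36}
Sum = 6 + 8 + 13 + 28 + 36 = 91

91


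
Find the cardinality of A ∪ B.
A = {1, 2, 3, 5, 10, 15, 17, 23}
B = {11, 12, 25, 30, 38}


Set A = {1, 2, 3, 5, 10, 15, 17, 23}, |A| = 8
Set B = {11, 12, 25, 30, 38}, |B| = 5
A ∩ B = {}, |A ∩ B| = 0
|A ∪ B| = |A| + |B| - |A ∩ B| = 8 + 5 - 0 = 13

13


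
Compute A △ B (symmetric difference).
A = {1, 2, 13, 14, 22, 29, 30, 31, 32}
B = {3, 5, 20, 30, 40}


Set A = {1, 2, 13, 14, 22, 29, 30, 31, 32}
Set B = {3, 5, 20, 30, 40}
A △ B = (A \ B) ∪ (B \ A)
Elements in A but not B: {1, 2, 13, 14, 22, 29, 31, 32}
Elements in B but not A: {3, 5, 20, 40}
A △ B = {1, 2, 3, 5, 13, 14, 20, 22, 29, 31, 32, 40}

{1, 2, 3, 5, 13, 14, 20, 22, 29, 31, 32, 40}


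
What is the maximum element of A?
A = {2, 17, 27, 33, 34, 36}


Set A = {2, 17, 27, 33, 34, 36}
Elements in ascending order: 2, 17, 27, 33, 34, 36
The largest element is 36.

36


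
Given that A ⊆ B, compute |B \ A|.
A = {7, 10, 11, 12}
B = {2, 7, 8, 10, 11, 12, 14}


Set A = {7, 10, 11, 12}, |A| = 4
Set B = {2, 7, 8, 10, 11, 12, 14}, |B| = 7
Since A ⊆ B: B \ A = {2, 8, 14}
|B| - |A| = 7 - 4 = 3

3


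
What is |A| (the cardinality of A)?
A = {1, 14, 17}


Set A = {1, 14, 17}
Listing elements: 1, 14, 17
Counting: 3 elements
|A| = 3

3


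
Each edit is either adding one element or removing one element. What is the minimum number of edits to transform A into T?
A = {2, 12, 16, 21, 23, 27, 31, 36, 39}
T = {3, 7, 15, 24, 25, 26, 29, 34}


Set A = {2, 12, 16, 21, 23, 27, 31, 36, 39}
Set T = {3, 7, 15, 24, 25, 26, 29, 34}
Elements to remove from A (in A, not in T): {2, 12, 16, 21, 23, 27, 31, 36, 39} → 9 removals
Elements to add to A (in T, not in A): {3, 7, 15, 24, 25, 26, 29, 34} → 8 additions
Total edits = 9 + 8 = 17

17


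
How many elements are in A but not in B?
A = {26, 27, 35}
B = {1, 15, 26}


Set A = {26, 27, 35}
Set B = {1, 15, 26}
A \ B = {27, 35}
|A \ B| = 2

2


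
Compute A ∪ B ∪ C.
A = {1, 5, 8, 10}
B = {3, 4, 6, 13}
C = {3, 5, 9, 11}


Set A = {1, 5, 8, 10}
Set B = {3, 4, 6, 13}
Set C = {3, 5, 9, 11}
First, A ∪ B = {1, 3, 4, 5, 6, 8, 10, 13}
Then, (A ∪ B) ∪ C = {1, 3, 4, 5, 6, 8, 9, 10, 11, 13}

{1, 3, 4, 5, 6, 8, 9, 10, 11, 13}


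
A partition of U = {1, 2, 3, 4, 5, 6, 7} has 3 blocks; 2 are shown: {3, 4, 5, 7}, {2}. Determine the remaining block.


U = {1, 2, 3, 4, 5, 6, 7}
Shown blocks: {3, 4, 5, 7}, {2}
A partition's blocks are pairwise disjoint and cover U, so the missing block = U \ (union of shown blocks).
Union of shown blocks: {2, 3, 4, 5, 7}
Missing block = U \ (union) = {1, 6}

{1, 6}


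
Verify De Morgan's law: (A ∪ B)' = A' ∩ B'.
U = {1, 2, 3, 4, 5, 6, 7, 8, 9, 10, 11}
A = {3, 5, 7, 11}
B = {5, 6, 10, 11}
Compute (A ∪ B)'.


U = {1, 2, 3, 4, 5, 6, 7, 8, 9, 10, 11}
A = {3, 5, 7, 11}, B = {5, 6, 10, 11}
A ∪ B = {3, 5, 6, 7, 10, 11}
(A ∪ B)' = U \ (A ∪ B) = {1, 2, 4, 8, 9}
Verification via A' ∩ B': A' = {1, 2, 4, 6, 8, 9, 10}, B' = {1, 2, 3, 4, 7, 8, 9}
A' ∩ B' = {1, 2, 4, 8, 9} ✓

{1, 2, 4, 8, 9}


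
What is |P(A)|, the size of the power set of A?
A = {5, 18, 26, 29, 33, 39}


Set A = {5, 18, 26, 29, 33, 39}
|A| = 6
The power set P(A) contains all subsets of A.
|P(A)| = 2^|A| = 2^6 = 64

64


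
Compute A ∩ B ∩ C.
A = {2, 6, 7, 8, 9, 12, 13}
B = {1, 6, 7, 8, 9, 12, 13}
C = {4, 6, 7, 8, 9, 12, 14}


Set A = {2, 6, 7, 8, 9, 12, 13}
Set B = {1, 6, 7, 8, 9, 12, 13}
Set C = {4, 6, 7, 8, 9, 12, 14}
First, A ∩ B = {6, 7, 8, 9, 12, 13}
Then, (A ∩ B) ∩ C = {6, 7, 8, 9, 12}

{6, 7, 8, 9, 12}


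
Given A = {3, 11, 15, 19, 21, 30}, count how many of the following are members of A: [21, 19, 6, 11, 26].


Set A = {3, 11, 15, 19, 21, 30}
Candidates: [21, 19, 6, 11, 26]
Check each candidate:
21 ∈ A, 19 ∈ A, 6 ∉ A, 11 ∈ A, 26 ∉ A
Count of candidates in A: 3

3


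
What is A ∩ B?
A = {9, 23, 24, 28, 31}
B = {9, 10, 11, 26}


Set A = {9, 23, 24, 28, 31}
Set B = {9, 10, 11, 26}
A ∩ B includes only elements in both sets.
Check each element of A against B:
9 ✓, 23 ✗, 24 ✗, 28 ✗, 31 ✗
A ∩ B = {9}

{9}


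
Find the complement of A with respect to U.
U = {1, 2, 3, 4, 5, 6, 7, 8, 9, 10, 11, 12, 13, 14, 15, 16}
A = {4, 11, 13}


Universal set U = {1, 2, 3, 4, 5, 6, 7, 8, 9, 10, 11, 12, 13, 14, 15, 16}
Set A = {4, 11, 13}
A' = U \ A = elements in U but not in A
Checking each element of U:
1 (not in A, include), 2 (not in A, include), 3 (not in A, include), 4 (in A, exclude), 5 (not in A, include), 6 (not in A, include), 7 (not in A, include), 8 (not in A, include), 9 (not in A, include), 10 (not in A, include), 11 (in A, exclude), 12 (not in A, include), 13 (in A, exclude), 14 (not in A, include), 15 (not in A, include), 16 (not in A, include)
A' = {1, 2, 3, 5, 6, 7, 8, 9, 10, 12, 14, 15, 16}

{1, 2, 3, 5, 6, 7, 8, 9, 10, 12, 14, 15, 16}


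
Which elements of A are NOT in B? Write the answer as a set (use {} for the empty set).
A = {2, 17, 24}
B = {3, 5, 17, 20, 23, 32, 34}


Set A = {2, 17, 24}
Set B = {3, 5, 17, 20, 23, 32, 34}
Check each element of A against B:
2 ∉ B (include), 17 ∈ B, 24 ∉ B (include)
Elements of A not in B: {2, 24}

{2, 24}


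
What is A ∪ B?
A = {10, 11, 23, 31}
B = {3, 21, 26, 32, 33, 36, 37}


Set A = {10, 11, 23, 31}
Set B = {3, 21, 26, 32, 33, 36, 37}
A ∪ B includes all elements in either set.
Elements from A: {10, 11, 23, 31}
Elements from B not already included: {3, 21, 26, 32, 33, 36, 37}
A ∪ B = {3, 10, 11, 21, 23, 26, 31, 32, 33, 36, 37}

{3, 10, 11, 21, 23, 26, 31, 32, 33, 36, 37}


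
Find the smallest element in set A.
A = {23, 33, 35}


Set A = {23, 33, 35}
Elements in ascending order: 23, 33, 35
The smallest element is 23.

23


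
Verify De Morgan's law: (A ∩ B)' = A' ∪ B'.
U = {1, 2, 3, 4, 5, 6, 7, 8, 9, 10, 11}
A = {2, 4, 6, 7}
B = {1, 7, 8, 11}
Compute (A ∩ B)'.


U = {1, 2, 3, 4, 5, 6, 7, 8, 9, 10, 11}
A = {2, 4, 6, 7}, B = {1, 7, 8, 11}
A ∩ B = {7}
(A ∩ B)' = U \ (A ∩ B) = {1, 2, 3, 4, 5, 6, 8, 9, 10, 11}
Verification via A' ∪ B': A' = {1, 3, 5, 8, 9, 10, 11}, B' = {2, 3, 4, 5, 6, 9, 10}
A' ∪ B' = {1, 2, 3, 4, 5, 6, 8, 9, 10, 11} ✓

{1, 2, 3, 4, 5, 6, 8, 9, 10, 11}


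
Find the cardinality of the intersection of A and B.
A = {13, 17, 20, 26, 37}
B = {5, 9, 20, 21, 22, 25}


Set A = {13, 17, 20, 26, 37}
Set B = {5, 9, 20, 21, 22, 25}
A ∩ B = {20}
|A ∩ B| = 1

1


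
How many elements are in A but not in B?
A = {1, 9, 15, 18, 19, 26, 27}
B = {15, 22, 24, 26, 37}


Set A = {1, 9, 15, 18, 19, 26, 27}
Set B = {15, 22, 24, 26, 37}
A \ B = {1, 9, 18, 19, 27}
|A \ B| = 5

5


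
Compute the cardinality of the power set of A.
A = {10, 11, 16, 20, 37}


Set A = {10, 11, 16, 20, 37}
|A| = 5
The power set P(A) contains all subsets of A.
|P(A)| = 2^|A| = 2^5 = 32

32


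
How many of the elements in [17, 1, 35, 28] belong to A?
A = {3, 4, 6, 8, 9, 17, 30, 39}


Set A = {3, 4, 6, 8, 9, 17, 30, 39}
Candidates: [17, 1, 35, 28]
Check each candidate:
17 ∈ A, 1 ∉ A, 35 ∉ A, 28 ∉ A
Count of candidates in A: 1

1


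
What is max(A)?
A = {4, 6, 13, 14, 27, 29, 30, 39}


Set A = {4, 6, 13, 14, 27, 29, 30, 39}
Elements in ascending order: 4, 6, 13, 14, 27, 29, 30, 39
The largest element is 39.

39


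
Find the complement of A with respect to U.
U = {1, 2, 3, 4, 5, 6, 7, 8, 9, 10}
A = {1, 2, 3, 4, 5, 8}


Universal set U = {1, 2, 3, 4, 5, 6, 7, 8, 9, 10}
Set A = {1, 2, 3, 4, 5, 8}
A' = U \ A = elements in U but not in A
Checking each element of U:
1 (in A, exclude), 2 (in A, exclude), 3 (in A, exclude), 4 (in A, exclude), 5 (in A, exclude), 6 (not in A, include), 7 (not in A, include), 8 (in A, exclude), 9 (not in A, include), 10 (not in A, include)
A' = {6, 7, 9, 10}

{6, 7, 9, 10}


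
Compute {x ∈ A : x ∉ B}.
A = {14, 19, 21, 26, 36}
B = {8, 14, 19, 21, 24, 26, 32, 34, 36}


Set A = {14, 19, 21, 26, 36}
Set B = {8, 14, 19, 21, 24, 26, 32, 34, 36}
Check each element of A against B:
14 ∈ B, 19 ∈ B, 21 ∈ B, 26 ∈ B, 36 ∈ B
Elements of A not in B: {}

{}


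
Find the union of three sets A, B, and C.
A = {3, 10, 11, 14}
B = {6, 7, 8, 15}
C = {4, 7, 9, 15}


Set A = {3, 10, 11, 14}
Set B = {6, 7, 8, 15}
Set C = {4, 7, 9, 15}
First, A ∪ B = {3, 6, 7, 8, 10, 11, 14, 15}
Then, (A ∪ B) ∪ C = {3, 4, 6, 7, 8, 9, 10, 11, 14, 15}

{3, 4, 6, 7, 8, 9, 10, 11, 14, 15}


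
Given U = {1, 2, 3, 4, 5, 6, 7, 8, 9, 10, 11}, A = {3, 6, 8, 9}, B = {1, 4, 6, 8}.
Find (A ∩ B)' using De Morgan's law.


U = {1, 2, 3, 4, 5, 6, 7, 8, 9, 10, 11}
A = {3, 6, 8, 9}, B = {1, 4, 6, 8}
A ∩ B = {6, 8}
(A ∩ B)' = U \ (A ∩ B) = {1, 2, 3, 4, 5, 7, 9, 10, 11}
Verification via A' ∪ B': A' = {1, 2, 4, 5, 7, 10, 11}, B' = {2, 3, 5, 7, 9, 10, 11}
A' ∪ B' = {1, 2, 3, 4, 5, 7, 9, 10, 11} ✓

{1, 2, 3, 4, 5, 7, 9, 10, 11}


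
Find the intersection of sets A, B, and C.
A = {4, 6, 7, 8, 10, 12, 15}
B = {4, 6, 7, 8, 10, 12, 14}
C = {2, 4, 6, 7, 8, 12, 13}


Set A = {4, 6, 7, 8, 10, 12, 15}
Set B = {4, 6, 7, 8, 10, 12, 14}
Set C = {2, 4, 6, 7, 8, 12, 13}
First, A ∩ B = {4, 6, 7, 8, 10, 12}
Then, (A ∩ B) ∩ C = {4, 6, 7, 8, 12}

{4, 6, 7, 8, 12}


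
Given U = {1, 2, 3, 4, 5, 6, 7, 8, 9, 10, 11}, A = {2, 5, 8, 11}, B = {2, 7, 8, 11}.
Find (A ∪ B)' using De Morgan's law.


U = {1, 2, 3, 4, 5, 6, 7, 8, 9, 10, 11}
A = {2, 5, 8, 11}, B = {2, 7, 8, 11}
A ∪ B = {2, 5, 7, 8, 11}
(A ∪ B)' = U \ (A ∪ B) = {1, 3, 4, 6, 9, 10}
Verification via A' ∩ B': A' = {1, 3, 4, 6, 7, 9, 10}, B' = {1, 3, 4, 5, 6, 9, 10}
A' ∩ B' = {1, 3, 4, 6, 9, 10} ✓

{1, 3, 4, 6, 9, 10}


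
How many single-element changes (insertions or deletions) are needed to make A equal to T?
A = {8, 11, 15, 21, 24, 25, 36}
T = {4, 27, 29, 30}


Set A = {8, 11, 15, 21, 24, 25, 36}
Set T = {4, 27, 29, 30}
Elements to remove from A (in A, not in T): {8, 11, 15, 21, 24, 25, 36} → 7 removals
Elements to add to A (in T, not in A): {4, 27, 29, 30} → 4 additions
Total edits = 7 + 4 = 11

11


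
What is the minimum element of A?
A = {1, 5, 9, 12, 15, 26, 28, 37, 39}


Set A = {1, 5, 9, 12, 15, 26, 28, 37, 39}
Elements in ascending order: 1, 5, 9, 12, 15, 26, 28, 37, 39
The smallest element is 1.

1


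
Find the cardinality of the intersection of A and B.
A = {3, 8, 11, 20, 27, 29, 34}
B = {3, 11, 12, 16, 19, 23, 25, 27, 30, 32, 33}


Set A = {3, 8, 11, 20, 27, 29, 34}
Set B = {3, 11, 12, 16, 19, 23, 25, 27, 30, 32, 33}
A ∩ B = {3, 11, 27}
|A ∩ B| = 3

3


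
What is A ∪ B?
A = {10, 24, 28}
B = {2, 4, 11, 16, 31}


Set A = {10, 24, 28}
Set B = {2, 4, 11, 16, 31}
A ∪ B includes all elements in either set.
Elements from A: {10, 24, 28}
Elements from B not already included: {2, 4, 11, 16, 31}
A ∪ B = {2, 4, 10, 11, 16, 24, 28, 31}

{2, 4, 10, 11, 16, 24, 28, 31}


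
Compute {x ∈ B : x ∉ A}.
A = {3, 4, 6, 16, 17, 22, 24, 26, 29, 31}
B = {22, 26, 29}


Set A = {3, 4, 6, 16, 17, 22, 24, 26, 29, 31}
Set B = {22, 26, 29}
Check each element of B against A:
22 ∈ A, 26 ∈ A, 29 ∈ A
Elements of B not in A: {}

{}


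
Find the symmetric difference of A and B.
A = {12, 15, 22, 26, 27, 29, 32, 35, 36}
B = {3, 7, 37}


Set A = {12, 15, 22, 26, 27, 29, 32, 35, 36}
Set B = {3, 7, 37}
A △ B = (A \ B) ∪ (B \ A)
Elements in A but not B: {12, 15, 22, 26, 27, 29, 32, 35, 36}
Elements in B but not A: {3, 7, 37}
A △ B = {3, 7, 12, 15, 22, 26, 27, 29, 32, 35, 36, 37}

{3, 7, 12, 15, 22, 26, 27, 29, 32, 35, 36, 37}


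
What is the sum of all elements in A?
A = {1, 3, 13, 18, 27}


Set A = {1, 3, 13, 18, 27}
Sum = 1 + 3 + 13 + 18 + 27 = 62

62


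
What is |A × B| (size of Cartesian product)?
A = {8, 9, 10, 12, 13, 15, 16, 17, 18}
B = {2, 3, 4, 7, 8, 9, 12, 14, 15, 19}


Set A = {8, 9, 10, 12, 13, 15, 16, 17, 18} has 9 elements.
Set B = {2, 3, 4, 7, 8, 9, 12, 14, 15, 19} has 10 elements.
|A × B| = |A| × |B| = 9 × 10 = 90

90


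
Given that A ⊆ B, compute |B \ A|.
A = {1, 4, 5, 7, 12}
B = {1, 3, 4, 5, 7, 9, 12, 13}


Set A = {1, 4, 5, 7, 12}, |A| = 5
Set B = {1, 3, 4, 5, 7, 9, 12, 13}, |B| = 8
Since A ⊆ B: B \ A = {3, 9, 13}
|B| - |A| = 8 - 5 = 3

3


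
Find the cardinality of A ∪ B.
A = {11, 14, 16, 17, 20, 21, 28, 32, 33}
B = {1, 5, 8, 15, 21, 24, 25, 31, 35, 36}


Set A = {11, 14, 16, 17, 20, 21, 28, 32, 33}, |A| = 9
Set B = {1, 5, 8, 15, 21, 24, 25, 31, 35, 36}, |B| = 10
A ∩ B = {21}, |A ∩ B| = 1
|A ∪ B| = |A| + |B| - |A ∩ B| = 9 + 10 - 1 = 18

18


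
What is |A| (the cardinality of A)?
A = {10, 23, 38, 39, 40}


Set A = {10, 23, 38, 39, 40}
Listing elements: 10, 23, 38, 39, 40
Counting: 5 elements
|A| = 5

5


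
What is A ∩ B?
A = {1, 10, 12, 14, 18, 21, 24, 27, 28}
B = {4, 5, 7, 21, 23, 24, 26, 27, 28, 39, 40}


Set A = {1, 10, 12, 14, 18, 21, 24, 27, 28}
Set B = {4, 5, 7, 21, 23, 24, 26, 27, 28, 39, 40}
A ∩ B includes only elements in both sets.
Check each element of A against B:
1 ✗, 10 ✗, 12 ✗, 14 ✗, 18 ✗, 21 ✓, 24 ✓, 27 ✓, 28 ✓
A ∩ B = {21, 24, 27, 28}

{21, 24, 27, 28}


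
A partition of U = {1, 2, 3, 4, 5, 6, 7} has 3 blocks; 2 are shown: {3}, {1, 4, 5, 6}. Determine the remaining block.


U = {1, 2, 3, 4, 5, 6, 7}
Shown blocks: {3}, {1, 4, 5, 6}
A partition's blocks are pairwise disjoint and cover U, so the missing block = U \ (union of shown blocks).
Union of shown blocks: {1, 3, 4, 5, 6}
Missing block = U \ (union) = {2, 7}

{2, 7}


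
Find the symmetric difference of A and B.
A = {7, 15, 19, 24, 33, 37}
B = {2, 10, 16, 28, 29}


Set A = {7, 15, 19, 24, 33, 37}
Set B = {2, 10, 16, 28, 29}
A △ B = (A \ B) ∪ (B \ A)
Elements in A but not B: {7, 15, 19, 24, 33, 37}
Elements in B but not A: {2, 10, 16, 28, 29}
A △ B = {2, 7, 10, 15, 16, 19, 24, 28, 29, 33, 37}

{2, 7, 10, 15, 16, 19, 24, 28, 29, 33, 37}


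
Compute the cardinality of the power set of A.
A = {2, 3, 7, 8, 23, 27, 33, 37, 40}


Set A = {2, 3, 7, 8, 23, 27, 33, 37, 40}
|A| = 9
The power set P(A) contains all subsets of A.
|P(A)| = 2^|A| = 2^9 = 512

512


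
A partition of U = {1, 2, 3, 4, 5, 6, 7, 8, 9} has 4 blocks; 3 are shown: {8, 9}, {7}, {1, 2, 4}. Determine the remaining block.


U = {1, 2, 3, 4, 5, 6, 7, 8, 9}
Shown blocks: {8, 9}, {7}, {1, 2, 4}
A partition's blocks are pairwise disjoint and cover U, so the missing block = U \ (union of shown blocks).
Union of shown blocks: {1, 2, 4, 7, 8, 9}
Missing block = U \ (union) = {3, 5, 6}

{3, 5, 6}


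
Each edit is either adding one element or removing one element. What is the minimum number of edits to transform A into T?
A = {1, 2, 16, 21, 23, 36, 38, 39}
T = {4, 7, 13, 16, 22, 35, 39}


Set A = {1, 2, 16, 21, 23, 36, 38, 39}
Set T = {4, 7, 13, 16, 22, 35, 39}
Elements to remove from A (in A, not in T): {1, 2, 21, 23, 36, 38} → 6 removals
Elements to add to A (in T, not in A): {4, 7, 13, 22, 35} → 5 additions
Total edits = 6 + 5 = 11

11


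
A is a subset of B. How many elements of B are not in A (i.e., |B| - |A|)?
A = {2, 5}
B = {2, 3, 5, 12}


Set A = {2, 5}, |A| = 2
Set B = {2, 3, 5, 12}, |B| = 4
Since A ⊆ B: B \ A = {3, 12}
|B| - |A| = 4 - 2 = 2

2


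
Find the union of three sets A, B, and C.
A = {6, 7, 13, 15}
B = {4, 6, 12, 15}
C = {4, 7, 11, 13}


Set A = {6, 7, 13, 15}
Set B = {4, 6, 12, 15}
Set C = {4, 7, 11, 13}
First, A ∪ B = {4, 6, 7, 12, 13, 15}
Then, (A ∪ B) ∪ C = {4, 6, 7, 11, 12, 13, 15}

{4, 6, 7, 11, 12, 13, 15}


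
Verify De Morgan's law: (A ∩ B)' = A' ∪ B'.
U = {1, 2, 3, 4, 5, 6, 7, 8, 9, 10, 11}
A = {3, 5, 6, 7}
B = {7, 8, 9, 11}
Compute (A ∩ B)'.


U = {1, 2, 3, 4, 5, 6, 7, 8, 9, 10, 11}
A = {3, 5, 6, 7}, B = {7, 8, 9, 11}
A ∩ B = {7}
(A ∩ B)' = U \ (A ∩ B) = {1, 2, 3, 4, 5, 6, 8, 9, 10, 11}
Verification via A' ∪ B': A' = {1, 2, 4, 8, 9, 10, 11}, B' = {1, 2, 3, 4, 5, 6, 10}
A' ∪ B' = {1, 2, 3, 4, 5, 6, 8, 9, 10, 11} ✓

{1, 2, 3, 4, 5, 6, 8, 9, 10, 11}


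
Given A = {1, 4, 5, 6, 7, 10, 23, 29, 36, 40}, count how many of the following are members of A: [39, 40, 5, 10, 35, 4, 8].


Set A = {1, 4, 5, 6, 7, 10, 23, 29, 36, 40}
Candidates: [39, 40, 5, 10, 35, 4, 8]
Check each candidate:
39 ∉ A, 40 ∈ A, 5 ∈ A, 10 ∈ A, 35 ∉ A, 4 ∈ A, 8 ∉ A
Count of candidates in A: 4

4


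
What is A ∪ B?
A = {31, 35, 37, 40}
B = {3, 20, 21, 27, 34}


Set A = {31, 35, 37, 40}
Set B = {3, 20, 21, 27, 34}
A ∪ B includes all elements in either set.
Elements from A: {31, 35, 37, 40}
Elements from B not already included: {3, 20, 21, 27, 34}
A ∪ B = {3, 20, 21, 27, 31, 34, 35, 37, 40}

{3, 20, 21, 27, 31, 34, 35, 37, 40}


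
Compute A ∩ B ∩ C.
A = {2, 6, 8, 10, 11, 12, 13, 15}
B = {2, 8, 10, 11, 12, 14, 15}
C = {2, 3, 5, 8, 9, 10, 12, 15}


Set A = {2, 6, 8, 10, 11, 12, 13, 15}
Set B = {2, 8, 10, 11, 12, 14, 15}
Set C = {2, 3, 5, 8, 9, 10, 12, 15}
First, A ∩ B = {2, 8, 10, 11, 12, 15}
Then, (A ∩ B) ∩ C = {2, 8, 10, 12, 15}

{2, 8, 10, 12, 15}


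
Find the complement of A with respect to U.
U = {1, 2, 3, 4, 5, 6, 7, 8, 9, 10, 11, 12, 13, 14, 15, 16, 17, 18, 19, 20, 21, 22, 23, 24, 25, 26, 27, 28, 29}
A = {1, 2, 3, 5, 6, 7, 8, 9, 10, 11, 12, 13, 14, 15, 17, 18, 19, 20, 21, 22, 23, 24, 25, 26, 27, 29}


Universal set U = {1, 2, 3, 4, 5, 6, 7, 8, 9, 10, 11, 12, 13, 14, 15, 16, 17, 18, 19, 20, 21, 22, 23, 24, 25, 26, 27, 28, 29}
Set A = {1, 2, 3, 5, 6, 7, 8, 9, 10, 11, 12, 13, 14, 15, 17, 18, 19, 20, 21, 22, 23, 24, 25, 26, 27, 29}
A' = U \ A = elements in U but not in A
Checking each element of U:
1 (in A, exclude), 2 (in A, exclude), 3 (in A, exclude), 4 (not in A, include), 5 (in A, exclude), 6 (in A, exclude), 7 (in A, exclude), 8 (in A, exclude), 9 (in A, exclude), 10 (in A, exclude), 11 (in A, exclude), 12 (in A, exclude), 13 (in A, exclude), 14 (in A, exclude), 15 (in A, exclude), 16 (not in A, include), 17 (in A, exclude), 18 (in A, exclude), 19 (in A, exclude), 20 (in A, exclude), 21 (in A, exclude), 22 (in A, exclude), 23 (in A, exclude), 24 (in A, exclude), 25 (in A, exclude), 26 (in A, exclude), 27 (in A, exclude), 28 (not in A, include), 29 (in A, exclude)
A' = {4, 16, 28}

{4, 16, 28}


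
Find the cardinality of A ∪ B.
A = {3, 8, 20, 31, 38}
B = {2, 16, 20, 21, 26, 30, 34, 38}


Set A = {3, 8, 20, 31, 38}, |A| = 5
Set B = {2, 16, 20, 21, 26, 30, 34, 38}, |B| = 8
A ∩ B = {20, 38}, |A ∩ B| = 2
|A ∪ B| = |A| + |B| - |A ∩ B| = 5 + 8 - 2 = 11

11


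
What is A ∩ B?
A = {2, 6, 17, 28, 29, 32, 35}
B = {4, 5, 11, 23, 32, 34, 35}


Set A = {2, 6, 17, 28, 29, 32, 35}
Set B = {4, 5, 11, 23, 32, 34, 35}
A ∩ B includes only elements in both sets.
Check each element of A against B:
2 ✗, 6 ✗, 17 ✗, 28 ✗, 29 ✗, 32 ✓, 35 ✓
A ∩ B = {32, 35}

{32, 35}


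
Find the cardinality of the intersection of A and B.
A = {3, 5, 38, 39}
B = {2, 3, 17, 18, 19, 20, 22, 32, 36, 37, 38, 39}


Set A = {3, 5, 38, 39}
Set B = {2, 3, 17, 18, 19, 20, 22, 32, 36, 37, 38, 39}
A ∩ B = {3, 38, 39}
|A ∩ B| = 3

3


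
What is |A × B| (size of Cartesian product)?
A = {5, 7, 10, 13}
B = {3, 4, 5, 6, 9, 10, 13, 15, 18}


Set A = {5, 7, 10, 13} has 4 elements.
Set B = {3, 4, 5, 6, 9, 10, 13, 15, 18} has 9 elements.
|A × B| = |A| × |B| = 4 × 9 = 36

36


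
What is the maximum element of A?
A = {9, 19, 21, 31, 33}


Set A = {9, 19, 21, 31, 33}
Elements in ascending order: 9, 19, 21, 31, 33
The largest element is 33.

33


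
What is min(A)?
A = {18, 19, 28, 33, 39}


Set A = {18, 19, 28, 33, 39}
Elements in ascending order: 18, 19, 28, 33, 39
The smallest element is 18.

18


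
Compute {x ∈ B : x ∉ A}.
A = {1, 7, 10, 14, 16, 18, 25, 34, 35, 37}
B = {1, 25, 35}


Set A = {1, 7, 10, 14, 16, 18, 25, 34, 35, 37}
Set B = {1, 25, 35}
Check each element of B against A:
1 ∈ A, 25 ∈ A, 35 ∈ A
Elements of B not in A: {}

{}


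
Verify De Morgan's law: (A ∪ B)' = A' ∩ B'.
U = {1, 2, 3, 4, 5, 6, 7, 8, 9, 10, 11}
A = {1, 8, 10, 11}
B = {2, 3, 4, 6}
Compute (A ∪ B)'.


U = {1, 2, 3, 4, 5, 6, 7, 8, 9, 10, 11}
A = {1, 8, 10, 11}, B = {2, 3, 4, 6}
A ∪ B = {1, 2, 3, 4, 6, 8, 10, 11}
(A ∪ B)' = U \ (A ∪ B) = {5, 7, 9}
Verification via A' ∩ B': A' = {2, 3, 4, 5, 6, 7, 9}, B' = {1, 5, 7, 8, 9, 10, 11}
A' ∩ B' = {5, 7, 9} ✓

{5, 7, 9}


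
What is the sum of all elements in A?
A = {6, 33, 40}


Set A = {6, 33, 40}
Sum = 6 + 33 + 40 = 79

79


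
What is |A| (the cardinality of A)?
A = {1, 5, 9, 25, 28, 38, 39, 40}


Set A = {1, 5, 9, 25, 28, 38, 39, 40}
Listing elements: 1, 5, 9, 25, 28, 38, 39, 40
Counting: 8 elements
|A| = 8

8


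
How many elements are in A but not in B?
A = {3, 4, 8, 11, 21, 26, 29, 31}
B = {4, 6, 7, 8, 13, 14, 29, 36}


Set A = {3, 4, 8, 11, 21, 26, 29, 31}
Set B = {4, 6, 7, 8, 13, 14, 29, 36}
A \ B = {3, 11, 21, 26, 31}
|A \ B| = 5

5


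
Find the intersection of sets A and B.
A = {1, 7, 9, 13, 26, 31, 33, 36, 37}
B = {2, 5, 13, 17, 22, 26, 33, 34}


Set A = {1, 7, 9, 13, 26, 31, 33, 36, 37}
Set B = {2, 5, 13, 17, 22, 26, 33, 34}
A ∩ B includes only elements in both sets.
Check each element of A against B:
1 ✗, 7 ✗, 9 ✗, 13 ✓, 26 ✓, 31 ✗, 33 ✓, 36 ✗, 37 ✗
A ∩ B = {13, 26, 33}

{13, 26, 33}


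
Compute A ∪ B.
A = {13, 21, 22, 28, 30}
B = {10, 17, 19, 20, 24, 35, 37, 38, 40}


Set A = {13, 21, 22, 28, 30}
Set B = {10, 17, 19, 20, 24, 35, 37, 38, 40}
A ∪ B includes all elements in either set.
Elements from A: {13, 21, 22, 28, 30}
Elements from B not already included: {10, 17, 19, 20, 24, 35, 37, 38, 40}
A ∪ B = {10, 13, 17, 19, 20, 21, 22, 24, 28, 30, 35, 37, 38, 40}

{10, 13, 17, 19, 20, 21, 22, 24, 28, 30, 35, 37, 38, 40}


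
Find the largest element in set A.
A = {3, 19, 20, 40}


Set A = {3, 19, 20, 40}
Elements in ascending order: 3, 19, 20, 40
The largest element is 40.

40


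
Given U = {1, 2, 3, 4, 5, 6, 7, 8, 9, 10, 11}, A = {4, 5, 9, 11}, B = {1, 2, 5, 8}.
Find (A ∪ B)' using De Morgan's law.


U = {1, 2, 3, 4, 5, 6, 7, 8, 9, 10, 11}
A = {4, 5, 9, 11}, B = {1, 2, 5, 8}
A ∪ B = {1, 2, 4, 5, 8, 9, 11}
(A ∪ B)' = U \ (A ∪ B) = {3, 6, 7, 10}
Verification via A' ∩ B': A' = {1, 2, 3, 6, 7, 8, 10}, B' = {3, 4, 6, 7, 9, 10, 11}
A' ∩ B' = {3, 6, 7, 10} ✓

{3, 6, 7, 10}


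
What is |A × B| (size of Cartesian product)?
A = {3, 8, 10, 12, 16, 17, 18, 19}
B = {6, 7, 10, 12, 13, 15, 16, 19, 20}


Set A = {3, 8, 10, 12, 16, 17, 18, 19} has 8 elements.
Set B = {6, 7, 10, 12, 13, 15, 16, 19, 20} has 9 elements.
|A × B| = |A| × |B| = 8 × 9 = 72

72


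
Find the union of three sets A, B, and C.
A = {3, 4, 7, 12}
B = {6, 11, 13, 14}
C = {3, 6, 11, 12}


Set A = {3, 4, 7, 12}
Set B = {6, 11, 13, 14}
Set C = {3, 6, 11, 12}
First, A ∪ B = {3, 4, 6, 7, 11, 12, 13, 14}
Then, (A ∪ B) ∪ C = {3, 4, 6, 7, 11, 12, 13, 14}

{3, 4, 6, 7, 11, 12, 13, 14}


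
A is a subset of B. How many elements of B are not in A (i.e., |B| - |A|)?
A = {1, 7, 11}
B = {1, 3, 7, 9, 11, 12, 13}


Set A = {1, 7, 11}, |A| = 3
Set B = {1, 3, 7, 9, 11, 12, 13}, |B| = 7
Since A ⊆ B: B \ A = {3, 9, 12, 13}
|B| - |A| = 7 - 3 = 4

4


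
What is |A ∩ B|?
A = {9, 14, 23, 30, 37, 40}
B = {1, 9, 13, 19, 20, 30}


Set A = {9, 14, 23, 30, 37, 40}
Set B = {1, 9, 13, 19, 20, 30}
A ∩ B = {9, 30}
|A ∩ B| = 2

2


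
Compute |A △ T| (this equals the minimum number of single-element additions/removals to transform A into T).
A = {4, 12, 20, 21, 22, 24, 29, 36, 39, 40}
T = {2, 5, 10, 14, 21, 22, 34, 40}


Set A = {4, 12, 20, 21, 22, 24, 29, 36, 39, 40}
Set T = {2, 5, 10, 14, 21, 22, 34, 40}
Elements to remove from A (in A, not in T): {4, 12, 20, 24, 29, 36, 39} → 7 removals
Elements to add to A (in T, not in A): {2, 5, 10, 14, 34} → 5 additions
Total edits = 7 + 5 = 12

12


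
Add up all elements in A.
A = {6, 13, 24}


Set A = {6, 13, 24}
Sum = 6 + 13 + 24 = 43

43


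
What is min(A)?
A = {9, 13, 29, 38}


Set A = {9, 13, 29, 38}
Elements in ascending order: 9, 13, 29, 38
The smallest element is 9.

9


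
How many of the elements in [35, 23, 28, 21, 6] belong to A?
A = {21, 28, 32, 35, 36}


Set A = {21, 28, 32, 35, 36}
Candidates: [35, 23, 28, 21, 6]
Check each candidate:
35 ∈ A, 23 ∉ A, 28 ∈ A, 21 ∈ A, 6 ∉ A
Count of candidates in A: 3

3


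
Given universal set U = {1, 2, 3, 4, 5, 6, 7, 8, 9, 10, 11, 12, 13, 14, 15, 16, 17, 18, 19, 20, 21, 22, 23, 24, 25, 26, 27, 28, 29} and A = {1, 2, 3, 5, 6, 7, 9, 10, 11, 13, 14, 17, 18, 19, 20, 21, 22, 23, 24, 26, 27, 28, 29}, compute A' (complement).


Universal set U = {1, 2, 3, 4, 5, 6, 7, 8, 9, 10, 11, 12, 13, 14, 15, 16, 17, 18, 19, 20, 21, 22, 23, 24, 25, 26, 27, 28, 29}
Set A = {1, 2, 3, 5, 6, 7, 9, 10, 11, 13, 14, 17, 18, 19, 20, 21, 22, 23, 24, 26, 27, 28, 29}
A' = U \ A = elements in U but not in A
Checking each element of U:
1 (in A, exclude), 2 (in A, exclude), 3 (in A, exclude), 4 (not in A, include), 5 (in A, exclude), 6 (in A, exclude), 7 (in A, exclude), 8 (not in A, include), 9 (in A, exclude), 10 (in A, exclude), 11 (in A, exclude), 12 (not in A, include), 13 (in A, exclude), 14 (in A, exclude), 15 (not in A, include), 16 (not in A, include), 17 (in A, exclude), 18 (in A, exclude), 19 (in A, exclude), 20 (in A, exclude), 21 (in A, exclude), 22 (in A, exclude), 23 (in A, exclude), 24 (in A, exclude), 25 (not in A, include), 26 (in A, exclude), 27 (in A, exclude), 28 (in A, exclude), 29 (in A, exclude)
A' = {4, 8, 12, 15, 16, 25}

{4, 8, 12, 15, 16, 25}


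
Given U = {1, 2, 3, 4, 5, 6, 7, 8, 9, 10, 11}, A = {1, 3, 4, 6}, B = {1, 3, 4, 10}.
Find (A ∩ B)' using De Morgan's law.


U = {1, 2, 3, 4, 5, 6, 7, 8, 9, 10, 11}
A = {1, 3, 4, 6}, B = {1, 3, 4, 10}
A ∩ B = {1, 3, 4}
(A ∩ B)' = U \ (A ∩ B) = {2, 5, 6, 7, 8, 9, 10, 11}
Verification via A' ∪ B': A' = {2, 5, 7, 8, 9, 10, 11}, B' = {2, 5, 6, 7, 8, 9, 11}
A' ∪ B' = {2, 5, 6, 7, 8, 9, 10, 11} ✓

{2, 5, 6, 7, 8, 9, 10, 11}


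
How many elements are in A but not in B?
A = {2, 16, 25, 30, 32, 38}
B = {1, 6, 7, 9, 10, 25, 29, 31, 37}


Set A = {2, 16, 25, 30, 32, 38}
Set B = {1, 6, 7, 9, 10, 25, 29, 31, 37}
A \ B = {2, 16, 30, 32, 38}
|A \ B| = 5

5


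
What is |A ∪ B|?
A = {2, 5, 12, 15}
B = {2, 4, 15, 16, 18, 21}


Set A = {2, 5, 12, 15}, |A| = 4
Set B = {2, 4, 15, 16, 18, 21}, |B| = 6
A ∩ B = {2, 15}, |A ∩ B| = 2
|A ∪ B| = |A| + |B| - |A ∩ B| = 4 + 6 - 2 = 8

8


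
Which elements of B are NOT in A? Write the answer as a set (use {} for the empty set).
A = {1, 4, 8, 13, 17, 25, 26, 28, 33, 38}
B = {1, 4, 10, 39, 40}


Set A = {1, 4, 8, 13, 17, 25, 26, 28, 33, 38}
Set B = {1, 4, 10, 39, 40}
Check each element of B against A:
1 ∈ A, 4 ∈ A, 10 ∉ A (include), 39 ∉ A (include), 40 ∉ A (include)
Elements of B not in A: {10, 39, 40}

{10, 39, 40}


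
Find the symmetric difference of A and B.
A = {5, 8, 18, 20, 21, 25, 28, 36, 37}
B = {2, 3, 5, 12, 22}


Set A = {5, 8, 18, 20, 21, 25, 28, 36, 37}
Set B = {2, 3, 5, 12, 22}
A △ B = (A \ B) ∪ (B \ A)
Elements in A but not B: {8, 18, 20, 21, 25, 28, 36, 37}
Elements in B but not A: {2, 3, 12, 22}
A △ B = {2, 3, 8, 12, 18, 20, 21, 22, 25, 28, 36, 37}

{2, 3, 8, 12, 18, 20, 21, 22, 25, 28, 36, 37}


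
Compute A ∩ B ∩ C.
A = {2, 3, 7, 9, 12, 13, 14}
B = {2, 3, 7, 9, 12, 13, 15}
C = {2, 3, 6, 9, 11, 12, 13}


Set A = {2, 3, 7, 9, 12, 13, 14}
Set B = {2, 3, 7, 9, 12, 13, 15}
Set C = {2, 3, 6, 9, 11, 12, 13}
First, A ∩ B = {2, 3, 7, 9, 12, 13}
Then, (A ∩ B) ∩ C = {2, 3, 9, 12, 13}

{2, 3, 9, 12, 13}


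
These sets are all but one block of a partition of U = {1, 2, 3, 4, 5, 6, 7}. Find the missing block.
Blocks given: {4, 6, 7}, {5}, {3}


U = {1, 2, 3, 4, 5, 6, 7}
Shown blocks: {4, 6, 7}, {5}, {3}
A partition's blocks are pairwise disjoint and cover U, so the missing block = U \ (union of shown blocks).
Union of shown blocks: {3, 4, 5, 6, 7}
Missing block = U \ (union) = {1, 2}

{1, 2}


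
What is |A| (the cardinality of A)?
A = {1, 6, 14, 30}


Set A = {1, 6, 14, 30}
Listing elements: 1, 6, 14, 30
Counting: 4 elements
|A| = 4

4


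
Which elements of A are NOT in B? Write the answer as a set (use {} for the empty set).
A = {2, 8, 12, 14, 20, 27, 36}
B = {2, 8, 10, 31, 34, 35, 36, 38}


Set A = {2, 8, 12, 14, 20, 27, 36}
Set B = {2, 8, 10, 31, 34, 35, 36, 38}
Check each element of A against B:
2 ∈ B, 8 ∈ B, 12 ∉ B (include), 14 ∉ B (include), 20 ∉ B (include), 27 ∉ B (include), 36 ∈ B
Elements of A not in B: {12, 14, 20, 27}

{12, 14, 20, 27}


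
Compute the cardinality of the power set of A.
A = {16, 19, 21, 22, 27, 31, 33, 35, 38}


Set A = {16, 19, 21, 22, 27, 31, 33, 35, 38}
|A| = 9
The power set P(A) contains all subsets of A.
|P(A)| = 2^|A| = 2^9 = 512

512


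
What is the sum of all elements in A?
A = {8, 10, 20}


Set A = {8, 10, 20}
Sum = 8 + 10 + 20 = 38

38


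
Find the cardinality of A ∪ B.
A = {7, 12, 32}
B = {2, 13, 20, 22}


Set A = {7, 12, 32}, |A| = 3
Set B = {2, 13, 20, 22}, |B| = 4
A ∩ B = {}, |A ∩ B| = 0
|A ∪ B| = |A| + |B| - |A ∩ B| = 3 + 4 - 0 = 7

7


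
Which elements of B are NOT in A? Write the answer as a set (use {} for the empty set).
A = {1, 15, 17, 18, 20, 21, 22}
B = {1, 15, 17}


Set A = {1, 15, 17, 18, 20, 21, 22}
Set B = {1, 15, 17}
Check each element of B against A:
1 ∈ A, 15 ∈ A, 17 ∈ A
Elements of B not in A: {}

{}


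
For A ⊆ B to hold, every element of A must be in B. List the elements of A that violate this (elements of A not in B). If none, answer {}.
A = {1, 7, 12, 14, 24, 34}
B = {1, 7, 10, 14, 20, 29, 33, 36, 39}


Set A = {1, 7, 12, 14, 24, 34}
Set B = {1, 7, 10, 14, 20, 29, 33, 36, 39}
Check each element of A against B:
1 ∈ B, 7 ∈ B, 12 ∉ B (include), 14 ∈ B, 24 ∉ B (include), 34 ∉ B (include)
Elements of A not in B: {12, 24, 34}

{12, 24, 34}


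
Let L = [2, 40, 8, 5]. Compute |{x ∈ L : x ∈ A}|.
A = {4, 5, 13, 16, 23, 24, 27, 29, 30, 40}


Set A = {4, 5, 13, 16, 23, 24, 27, 29, 30, 40}
Candidates: [2, 40, 8, 5]
Check each candidate:
2 ∉ A, 40 ∈ A, 8 ∉ A, 5 ∈ A
Count of candidates in A: 2

2


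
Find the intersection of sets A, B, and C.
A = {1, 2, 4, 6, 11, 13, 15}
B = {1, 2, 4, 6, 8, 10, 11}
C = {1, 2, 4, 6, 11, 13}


Set A = {1, 2, 4, 6, 11, 13, 15}
Set B = {1, 2, 4, 6, 8, 10, 11}
Set C = {1, 2, 4, 6, 11, 13}
First, A ∩ B = {1, 2, 4, 6, 11}
Then, (A ∩ B) ∩ C = {1, 2, 4, 6, 11}

{1, 2, 4, 6, 11}


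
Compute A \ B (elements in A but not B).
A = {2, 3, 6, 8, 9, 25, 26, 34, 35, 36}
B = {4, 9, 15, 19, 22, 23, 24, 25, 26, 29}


Set A = {2, 3, 6, 8, 9, 25, 26, 34, 35, 36}
Set B = {4, 9, 15, 19, 22, 23, 24, 25, 26, 29}
A \ B includes elements in A that are not in B.
Check each element of A:
2 (not in B, keep), 3 (not in B, keep), 6 (not in B, keep), 8 (not in B, keep), 9 (in B, remove), 25 (in B, remove), 26 (in B, remove), 34 (not in B, keep), 35 (not in B, keep), 36 (not in B, keep)
A \ B = {2, 3, 6, 8, 34, 35, 36}

{2, 3, 6, 8, 34, 35, 36}
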